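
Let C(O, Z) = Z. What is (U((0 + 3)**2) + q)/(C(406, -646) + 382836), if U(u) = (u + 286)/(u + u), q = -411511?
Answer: -7406903/6879420 ≈ -1.0767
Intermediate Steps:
U(u) = (286 + u)/(2*u) (U(u) = (286 + u)/((2*u)) = (286 + u)*(1/(2*u)) = (286 + u)/(2*u))
(U((0 + 3)**2) + q)/(C(406, -646) + 382836) = ((286 + (0 + 3)**2)/(2*((0 + 3)**2)) - 411511)/(-646 + 382836) = ((286 + 3**2)/(2*(3**2)) - 411511)/382190 = ((1/2)*(286 + 9)/9 - 411511)*(1/382190) = ((1/2)*(1/9)*295 - 411511)*(1/382190) = (295/18 - 411511)*(1/382190) = -7406903/18*1/382190 = -7406903/6879420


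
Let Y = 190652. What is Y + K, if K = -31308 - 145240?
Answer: 14104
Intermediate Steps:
K = -176548
Y + K = 190652 - 176548 = 14104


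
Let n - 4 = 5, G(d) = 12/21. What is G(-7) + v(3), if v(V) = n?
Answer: 67/7 ≈ 9.5714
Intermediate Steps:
G(d) = 4/7 (G(d) = 12*(1/21) = 4/7)
n = 9 (n = 4 + 5 = 9)
v(V) = 9
G(-7) + v(3) = 4/7 + 9 = 67/7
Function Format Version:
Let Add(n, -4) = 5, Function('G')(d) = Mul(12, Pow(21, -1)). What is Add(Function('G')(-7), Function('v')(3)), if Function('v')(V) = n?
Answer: Rational(67, 7) ≈ 9.5714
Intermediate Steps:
Function('G')(d) = Rational(4, 7) (Function('G')(d) = Mul(12, Rational(1, 21)) = Rational(4, 7))
n = 9 (n = Add(4, 5) = 9)
Function('v')(V) = 9
Add(Function('G')(-7), Function('v')(3)) = Add(Rational(4, 7), 9) = Rational(67, 7)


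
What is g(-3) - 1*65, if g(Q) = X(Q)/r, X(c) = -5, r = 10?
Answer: -131/2 ≈ -65.500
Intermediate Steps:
g(Q) = -1/2 (g(Q) = -5/10 = -5*1/10 = -1/2)
g(-3) - 1*65 = -1/2 - 1*65 = -1/2 - 65 = -131/2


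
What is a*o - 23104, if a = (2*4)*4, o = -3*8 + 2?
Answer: -23808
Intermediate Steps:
o = -22 (o = -24 + 2 = -22)
a = 32 (a = 8*4 = 32)
a*o - 23104 = 32*(-22) - 23104 = -704 - 23104 = -23808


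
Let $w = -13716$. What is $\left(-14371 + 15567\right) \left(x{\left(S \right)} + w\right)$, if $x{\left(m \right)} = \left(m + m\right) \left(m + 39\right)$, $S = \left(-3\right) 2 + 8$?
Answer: $-16208192$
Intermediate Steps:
$S = 2$ ($S = -6 + 8 = 2$)
$x{\left(m \right)} = 2 m \left(39 + m\right)$
$\left(-14371 + 15567\right) \left(x{\left(S \right)} + w\right) = \left(-14371 + 15567\right) \left(2 \cdot 2 \left(39 + 2\right) - 13716\right) = 1196 \left(2 \cdot 2 \cdot 41 - 13716\right) = 1196 \left(164 - 13716\right) = 1196 \left(-13552\right) = -16208192$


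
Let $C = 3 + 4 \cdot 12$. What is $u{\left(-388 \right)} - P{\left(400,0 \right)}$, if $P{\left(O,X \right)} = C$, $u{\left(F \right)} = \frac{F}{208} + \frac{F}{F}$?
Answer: $- \frac{2697}{52} \approx -51.865$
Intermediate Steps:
$C = 51$ ($C = 3 + 48 = 51$)
$u{\left(F \right)} = 1 + \frac{F}{208}$ ($u{\left(F \right)} = F \frac{1}{208} + 1 = \frac{F}{208} + 1 = 1 + \frac{F}{208}$)
$P{\left(O,X \right)} = 51$
$u{\left(-388 \right)} - P{\left(400,0 \right)} = \left(1 + \frac{1}{208} \left(-388\right)\right) - 51 = \left(1 - \frac{97}{52}\right) - 51 = - \frac{45}{52} - 51 = - \frac{2697}{52}$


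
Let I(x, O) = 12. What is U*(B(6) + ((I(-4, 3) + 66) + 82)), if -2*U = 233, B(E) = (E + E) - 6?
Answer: -19339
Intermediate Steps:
B(E) = -6 + 2*E (B(E) = 2*E - 6 = -6 + 2*E)
U = -233/2 (U = -½*233 = -233/2 ≈ -116.50)
U*(B(6) + ((I(-4, 3) + 66) + 82)) = -233*((-6 + 2*6) + ((12 + 66) + 82))/2 = -233*((-6 + 12) + (78 + 82))/2 = -233*(6 + 160)/2 = -233/2*166 = -19339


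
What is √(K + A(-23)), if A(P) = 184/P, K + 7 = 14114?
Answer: √14099 ≈ 118.74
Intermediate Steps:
K = 14107 (K = -7 + 14114 = 14107)
√(K + A(-23)) = √(14107 + 184/(-23)) = √(14107 + 184*(-1/23)) = √(14107 - 8) = √14099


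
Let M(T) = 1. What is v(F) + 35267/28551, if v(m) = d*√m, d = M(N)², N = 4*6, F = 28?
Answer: 35267/28551 + 2*√7 ≈ 6.5267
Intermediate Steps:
N = 24
d = 1 (d = 1² = 1)
v(m) = √m (v(m) = 1*√m = √m)
v(F) + 35267/28551 = √28 + 35267/28551 = 2*√7 + 35267*(1/28551) = 2*√7 + 35267/28551 = 35267/28551 + 2*√7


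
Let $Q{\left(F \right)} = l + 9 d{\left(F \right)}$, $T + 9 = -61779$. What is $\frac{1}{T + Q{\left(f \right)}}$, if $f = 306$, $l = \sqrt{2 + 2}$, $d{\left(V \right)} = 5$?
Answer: $- \frac{1}{61741} \approx -1.6197 \cdot 10^{-5}$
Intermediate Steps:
$T = -61788$ ($T = -9 - 61779 = -61788$)
$l = 2$ ($l = \sqrt{4} = 2$)
$Q{\left(F \right)} = 47$ ($Q{\left(F \right)} = 2 + 9 \cdot 5 = 2 + 45 = 47$)
$\frac{1}{T + Q{\left(f \right)}} = \frac{1}{-61788 + 47} = \frac{1}{-61741} = - \frac{1}{61741}$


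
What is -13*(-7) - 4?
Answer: 87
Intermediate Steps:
-13*(-7) - 4 = 91 - 4 = 87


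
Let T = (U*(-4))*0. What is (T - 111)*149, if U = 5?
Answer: -16539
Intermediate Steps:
T = 0 (T = (5*(-4))*0 = -20*0 = 0)
(T - 111)*149 = (0 - 111)*149 = -111*149 = -16539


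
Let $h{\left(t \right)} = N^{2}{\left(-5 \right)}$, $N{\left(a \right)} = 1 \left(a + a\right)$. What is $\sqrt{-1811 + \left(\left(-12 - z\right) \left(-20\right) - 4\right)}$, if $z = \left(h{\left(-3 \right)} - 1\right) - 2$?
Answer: $\sqrt{365} \approx 19.105$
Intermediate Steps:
$N{\left(a \right)} = 2 a$ ($N{\left(a \right)} = 1 \cdot 2 a = 2 a$)
$h{\left(t \right)} = 100$ ($h{\left(t \right)} = \left(2 \left(-5\right)\right)^{2} = \left(-10\right)^{2} = 100$)
$z = 97$ ($z = \left(100 - 1\right) - 2 = 99 - 2 = 97$)
$\sqrt{-1811 + \left(\left(-12 - z\right) \left(-20\right) - 4\right)} = \sqrt{-1811 - \left(4 - \left(-12 - 97\right) \left(-20\right)\right)} = \sqrt{-1811 - -2176} = \sqrt{-1811 + \left(2180 - 4\right)} = \sqrt{-1811 + 2176} = \sqrt{365}$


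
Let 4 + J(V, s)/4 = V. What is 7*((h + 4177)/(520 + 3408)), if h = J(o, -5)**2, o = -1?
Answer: 32039/3928 ≈ 8.1566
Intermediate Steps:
J(V, s) = -16 + 4*V
h = 400 (h = (-16 + 4*(-1))**2 = (-16 - 4)**2 = (-20)**2 = 400)
7*((h + 4177)/(520 + 3408)) = 7*((400 + 4177)/(520 + 3408)) = 7*(4577/3928) = 32039/3928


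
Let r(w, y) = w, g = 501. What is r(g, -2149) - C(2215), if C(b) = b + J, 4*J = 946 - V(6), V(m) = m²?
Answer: -3883/2 ≈ -1941.5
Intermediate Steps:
J = 455/2 (J = (946 - 1*6²)/4 = (946 - 1*36)/4 = (946 - 36)/4 = (¼)*910 = 455/2 ≈ 227.50)
C(b) = 455/2 + b (C(b) = b + 455/2 = 455/2 + b)
r(g, -2149) - C(2215) = 501 - (455/2 + 2215) = 501 - 1*4885/2 = 501 - 4885/2 = -3883/2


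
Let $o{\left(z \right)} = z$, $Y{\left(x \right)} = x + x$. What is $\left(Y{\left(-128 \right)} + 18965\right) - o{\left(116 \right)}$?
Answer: $18593$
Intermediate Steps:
$Y{\left(x \right)} = 2 x$
$\left(Y{\left(-128 \right)} + 18965\right) - o{\left(116 \right)} = \left(2 \left(-128\right) + 18965\right) - 116 = \left(-256 + 18965\right) - 116 = 18709 - 116 = 18593$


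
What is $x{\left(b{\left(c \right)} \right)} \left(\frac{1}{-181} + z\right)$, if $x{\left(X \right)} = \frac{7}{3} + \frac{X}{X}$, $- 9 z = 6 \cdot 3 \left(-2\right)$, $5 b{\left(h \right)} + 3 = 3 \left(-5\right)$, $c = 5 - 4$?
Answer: $\frac{2410}{181} \approx 13.315$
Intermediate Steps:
$c = 1$ ($c = 5 - 4 = 1$)
$b{\left(h \right)} = - \frac{18}{5}$ ($b{\left(h \right)} = - \frac{3}{5} + \frac{3 \left(-5\right)}{5} = - \frac{3}{5} + \frac{1}{5} \left(-15\right) = - \frac{3}{5} - 3 = - \frac{18}{5}$)
$z = 4$ ($z = - \frac{6 \cdot 3 \left(-2\right)}{9} = - \frac{18 \left(-2\right)}{9} = \left(- \frac{1}{9}\right) \left(-36\right) = 4$)
$x{\left(X \right)} = \frac{10}{3}$ ($x{\left(X \right)} = 7 \cdot \frac{1}{3} + 1 = \frac{7}{3} + 1 = \frac{10}{3}$)
$x{\left(b{\left(c \right)} \right)} \left(\frac{1}{-181} + z\right) = \frac{10 \left(\frac{1}{-181} + 4\right)}{3} = \frac{10 \left(- \frac{1}{181} + 4\right)}{3} = \frac{10}{3} \cdot \frac{723}{181} = \frac{2410}{181}$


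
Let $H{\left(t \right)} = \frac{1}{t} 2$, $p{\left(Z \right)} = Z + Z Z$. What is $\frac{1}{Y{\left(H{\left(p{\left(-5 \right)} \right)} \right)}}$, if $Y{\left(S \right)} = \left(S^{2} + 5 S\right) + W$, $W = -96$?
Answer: $- \frac{100}{9549} \approx -0.010472$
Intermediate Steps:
$p{\left(Z \right)} = Z + Z^{2}$
$H{\left(t \right)} = \frac{2}{t}$
$Y{\left(S \right)} = -96 + S^{2} + 5 S$ ($Y{\left(S \right)} = \left(S^{2} + 5 S\right) - 96 = -96 + S^{2} + 5 S$)
$\frac{1}{Y{\left(H{\left(p{\left(-5 \right)} \right)} \right)}} = \frac{1}{-96 + \left(\frac{2}{\left(-5\right) \left(1 - 5\right)}\right)^{2} + 5 \frac{2}{\left(-5\right) \left(1 - 5\right)}} = \frac{1}{-96 + \left(\frac{2}{\left(-5\right) \left(-4\right)}\right)^{2} + 5 \frac{2}{\left(-5\right) \left(-4\right)}} = \frac{1}{-96 + \left(\frac{2}{20}\right)^{2} + 5 \cdot \frac{2}{20}} = \frac{1}{-96 + \left(2 \cdot \frac{1}{20}\right)^{2} + 5 \cdot 2 \cdot \frac{1}{20}} = \frac{1}{-96 + \left(\frac{1}{10}\right)^{2} + 5 \cdot \frac{1}{10}} = \frac{1}{-96 + \frac{1}{100} + \frac{1}{2}} = \frac{1}{- \frac{9549}{100}} = - \frac{100}{9549}$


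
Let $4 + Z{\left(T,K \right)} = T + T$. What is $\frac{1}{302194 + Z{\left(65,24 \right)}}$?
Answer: $\frac{1}{302320} \approx 3.3078 \cdot 10^{-6}$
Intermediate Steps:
$Z{\left(T,K \right)} = -4 + 2 T$ ($Z{\left(T,K \right)} = -4 + \left(T + T\right) = -4 + 2 T$)
$\frac{1}{302194 + Z{\left(65,24 \right)}} = \frac{1}{302194 + \left(-4 + 2 \cdot 65\right)} = \frac{1}{302194 + \left(-4 + 130\right)} = \frac{1}{302194 + 126} = \frac{1}{302320}$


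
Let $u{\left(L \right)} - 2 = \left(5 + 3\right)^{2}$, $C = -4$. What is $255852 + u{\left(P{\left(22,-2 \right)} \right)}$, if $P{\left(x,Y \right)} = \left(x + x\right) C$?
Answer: $255918$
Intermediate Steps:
$P{\left(x,Y \right)} = - 8 x$ ($P{\left(x,Y \right)} = \left(x + x\right) \left(-4\right) = 2 x \left(-4\right) = - 8 x$)
$u{\left(L \right)} = 66$ ($u{\left(L \right)} = 2 + \left(5 + 3\right)^{2} = 2 + 8^{2} = 2 + 64 = 66$)
$255852 + u{\left(P{\left(22,-2 \right)} \right)} = 255852 + 66 = 255918$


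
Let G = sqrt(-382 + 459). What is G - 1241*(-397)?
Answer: 492677 + sqrt(77) ≈ 4.9269e+5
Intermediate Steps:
G = sqrt(77) ≈ 8.7750
G - 1241*(-397) = sqrt(77) - 1241*(-397) = sqrt(77) + 492677 = 492677 + sqrt(77)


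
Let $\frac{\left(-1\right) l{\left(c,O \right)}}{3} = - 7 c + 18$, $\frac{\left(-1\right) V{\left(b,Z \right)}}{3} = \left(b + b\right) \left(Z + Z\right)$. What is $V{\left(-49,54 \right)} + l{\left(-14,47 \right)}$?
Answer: $31404$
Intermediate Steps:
$V{\left(b,Z \right)} = - 12 Z b$ ($V{\left(b,Z \right)} = - 3 \left(b + b\right) \left(Z + Z\right) = - 3 \cdot 2 b 2 Z = - 3 \cdot 4 Z b = - 12 Z b$)
$l{\left(c,O \right)} = -54 + 21 c$ ($l{\left(c,O \right)} = - 3 \left(- 7 c + 18\right) = - 3 \left(18 - 7 c\right) = -54 + 21 c$)
$V{\left(-49,54 \right)} + l{\left(-14,47 \right)} = \left(-12\right) 54 \left(-49\right) + \left(-54 + 21 \left(-14\right)\right) = 31752 - 348 = 31404$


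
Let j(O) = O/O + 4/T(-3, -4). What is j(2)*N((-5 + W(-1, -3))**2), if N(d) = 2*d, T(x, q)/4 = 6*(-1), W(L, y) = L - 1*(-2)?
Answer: 80/3 ≈ 26.667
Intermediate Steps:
W(L, y) = 2 + L (W(L, y) = L + 2 = 2 + L)
T(x, q) = -24 (T(x, q) = 4*(6*(-1)) = 4*(-6) = -24)
j(O) = 5/6 (j(O) = O/O + 4/(-24) = 1 + 4*(-1/24) = 1 - 1/6 = 5/6)
j(2)*N((-5 + W(-1, -3))**2) = 5*(2*(-5 + (2 - 1))**2)/6 = 5*(2*(-5 + 1)**2)/6 = 5*(2*(-4)**2)/6 = 5*(2*16)/6 = (5/6)*32 = 80/3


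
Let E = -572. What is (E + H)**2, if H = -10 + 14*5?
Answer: 262144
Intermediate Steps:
H = 60 (H = -10 + 70 = 60)
(E + H)**2 = (-572 + 60)**2 = (-512)**2 = 262144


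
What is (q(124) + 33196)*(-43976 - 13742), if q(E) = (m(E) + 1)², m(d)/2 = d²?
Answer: -54588541872190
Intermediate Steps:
m(d) = 2*d²
q(E) = (1 + 2*E²)² (q(E) = (2*E² + 1)² = (1 + 2*E²)²)
(q(124) + 33196)*(-43976 - 13742) = ((1 + 2*124²)² + 33196)*(-43976 - 13742) = ((1 + 2*15376)² + 33196)*(-57718) = ((1 + 30752)² + 33196)*(-57718) = (30753² + 33196)*(-57718) = (945747009 + 33196)*(-57718) = 945780205*(-57718) = -54588541872190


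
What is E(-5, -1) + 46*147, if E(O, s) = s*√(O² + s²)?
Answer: 6762 - √26 ≈ 6756.9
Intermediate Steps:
E(-5, -1) + 46*147 = -√((-5)² + (-1)²) + 46*147 = -√(25 + 1) + 6762 = -√26 + 6762 = 6762 - √26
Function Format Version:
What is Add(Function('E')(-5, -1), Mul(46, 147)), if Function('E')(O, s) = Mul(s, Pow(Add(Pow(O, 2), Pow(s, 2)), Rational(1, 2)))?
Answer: Add(6762, Mul(-1, Pow(26, Rational(1, 2)))) ≈ 6756.9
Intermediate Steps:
Add(Function('E')(-5, -1), Mul(46, 147)) = Add(Mul(-1, Pow(Add(Pow(-5, 2), Pow(-1, 2)), Rational(1, 2))), Mul(46, 147)) = Add(Mul(-1, Pow(Add(25, 1), Rational(1, 2))), 6762) = Add(Mul(-1, Pow(26, Rational(1, 2))), 6762) = Add(6762, Mul(-1, Pow(26, Rational(1, 2))))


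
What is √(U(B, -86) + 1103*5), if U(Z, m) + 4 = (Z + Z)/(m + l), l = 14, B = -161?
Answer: √198557/6 ≈ 74.266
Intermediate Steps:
U(Z, m) = -4 + 2*Z/(14 + m) (U(Z, m) = -4 + (Z + Z)/(m + 14) = -4 + (2*Z)/(14 + m) = -4 + 2*Z/(14 + m))
√(U(B, -86) + 1103*5) = √(2*(-28 - 161 - 2*(-86))/(14 - 86) + 1103*5) = √(2*(-28 - 161 + 172)/(-72) + 5515) = √(2*(-1/72)*(-17) + 5515) = √(17/36 + 5515) = √(198557/36) = √198557/6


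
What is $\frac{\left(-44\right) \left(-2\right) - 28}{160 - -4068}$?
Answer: $\frac{15}{1057} \approx 0.014191$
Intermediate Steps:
$\frac{\left(-44\right) \left(-2\right) - 28}{160 - -4068} = \frac{88 - 28}{160 + 4068} = \frac{60}{4228} = 60 \cdot \frac{1}{4228} = \frac{15}{1057}$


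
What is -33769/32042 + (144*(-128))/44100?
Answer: -57772529/39251450 ≈ -1.4719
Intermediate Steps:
-33769/32042 + (144*(-128))/44100 = -33769*1/32042 - 18432*1/44100 = -33769/32042 - 512/1225 = -57772529/39251450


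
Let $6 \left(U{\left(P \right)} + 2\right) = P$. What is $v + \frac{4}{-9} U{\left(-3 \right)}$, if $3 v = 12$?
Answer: $\frac{46}{9} \approx 5.1111$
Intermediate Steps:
$v = 4$ ($v = \frac{1}{3} \cdot 12 = 4$)
$U{\left(P \right)} = -2 + \frac{P}{6}$
$v + \frac{4}{-9} U{\left(-3 \right)} = 4 + \frac{4}{-9} \left(-2 + \frac{1}{6} \left(-3\right)\right) = 4 + 4 \left(- \frac{1}{9}\right) \left(-2 - \frac{1}{2}\right) = 4 - - \frac{10}{9} = 4 + \frac{10}{9} = \frac{46}{9}$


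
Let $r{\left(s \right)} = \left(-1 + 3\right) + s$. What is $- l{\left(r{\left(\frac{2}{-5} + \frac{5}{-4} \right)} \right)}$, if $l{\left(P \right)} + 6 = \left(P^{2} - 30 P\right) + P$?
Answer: $\frac{6411}{400} \approx 16.027$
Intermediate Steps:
$r{\left(s \right)} = 2 + s$
$l{\left(P \right)} = -6 + P^{2} - 29 P$ ($l{\left(P \right)} = -6 + \left(\left(P^{2} - 30 P\right) + P\right) = -6 + \left(P^{2} - 29 P\right) = -6 + P^{2} - 29 P$)
$- l{\left(r{\left(\frac{2}{-5} + \frac{5}{-4} \right)} \right)} = - (-6 + \left(2 + \left(\frac{2}{-5} + \frac{5}{-4}\right)\right)^{2} - 29 \left(2 + \left(\frac{2}{-5} + \frac{5}{-4}\right)\right)) = - (-6 + \left(2 + \left(2 \left(- \frac{1}{5}\right) + 5 \left(- \frac{1}{4}\right)\right)\right)^{2} - 29 \left(2 + \left(2 \left(- \frac{1}{5}\right) + 5 \left(- \frac{1}{4}\right)\right)\right)) = - (-6 + \left(2 - \frac{33}{20}\right)^{2} - 29 \left(2 - \frac{33}{20}\right)) = - (-6 + \left(\frac{7}{20}\right)^{2} - \frac{203}{20}) = - (-6 + \frac{49}{400} - \frac{203}{20}) = \left(-1\right) \left(- \frac{6411}{400}\right) = \frac{6411}{400}$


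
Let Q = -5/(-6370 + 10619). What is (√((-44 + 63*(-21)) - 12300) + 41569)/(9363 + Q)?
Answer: 176626681/39783382 + 4249*I*√13667/39783382 ≈ 4.4397 + 0.012486*I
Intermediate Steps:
Q = -5/4249 ≈ -0.0011767
(√((-44 + 63*(-21)) - 12300) + 41569)/(9363 + Q) = (√((-44 + 63*(-21)) - 12300) + 41569)/(9363 - 5/4249) = (√((-44 - 1323) - 12300) + 41569)/(39783382/4249) = (√(-1367 - 12300) + 41569)*(4249/39783382) = (√(-13667) + 41569)*(4249/39783382) = (I*√13667 + 41569)*(4249/39783382) = (41569 + I*√13667)*(4249/39783382) = 176626681/39783382 + 4249*I*√13667/39783382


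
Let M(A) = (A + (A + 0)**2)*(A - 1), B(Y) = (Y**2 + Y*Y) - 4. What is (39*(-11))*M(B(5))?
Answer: -41737410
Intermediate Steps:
B(Y) = -4 + 2*Y**2 (B(Y) = (Y**2 + Y**2) - 4 = 2*Y**2 - 4 = -4 + 2*Y**2)
M(A) = (-1 + A)*(A + A**2) (M(A) = (A + A**2)*(-1 + A) = (-1 + A)*(A + A**2))
(39*(-11))*M(B(5)) = (39*(-11))*((-4 + 2*5**2)**3 - (-4 + 2*5**2)) = -429*((-4 + 2*25)**3 - (-4 + 2*25)) = -429*((-4 + 50)**3 - (-4 + 50)) = -429*(46**3 - 1*46) = -429*(97336 - 46) = -429*97290 = -41737410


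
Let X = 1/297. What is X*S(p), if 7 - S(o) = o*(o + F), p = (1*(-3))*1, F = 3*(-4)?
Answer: -38/297 ≈ -0.12795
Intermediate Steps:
F = -12
p = -3 (p = -3*1 = -3)
S(o) = 7 - o*(-12 + o) (S(o) = 7 - o*(o - 12) = 7 - o*(-12 + o))
X = 1/297 ≈ 0.0033670
X*S(p) = (7 - 1*(-3)² + 12*(-3))/297 = (7 - 1*9 - 36)/297 = (7 - 9 - 36)/297 = (1/297)*(-38) = -38/297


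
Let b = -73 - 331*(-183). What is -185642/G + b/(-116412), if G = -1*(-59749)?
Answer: -6306442751/1738875147 ≈ -3.6267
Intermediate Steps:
G = 59749
b = 60500 (b = -73 + 60573 = 60500)
-185642/G + b/(-116412) = -185642/59749 + 60500/(-116412) = -185642*1/59749 + 60500*(-1/116412) = -185642/59749 - 15125/29103 = -6306442751/1738875147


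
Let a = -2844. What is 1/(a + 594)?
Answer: -1/2250 ≈ -0.00044444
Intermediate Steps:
1/(a + 594) = 1/(-2844 + 594) = 1/(-2250) = -1/2250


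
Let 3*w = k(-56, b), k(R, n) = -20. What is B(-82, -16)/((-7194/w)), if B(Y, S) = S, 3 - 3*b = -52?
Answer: -160/10791 ≈ -0.014827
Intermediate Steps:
b = 55/3 (b = 1 - 1/3*(-52) = 1 + 52/3 = 55/3 ≈ 18.333)
w = -20/3 (w = (1/3)*(-20) = -20/3 ≈ -6.6667)
B(-82, -16)/((-7194/w)) = -16/((-7194/(-20/3))) = -16/((-7194*(-3/20))) = -16/10791/10 = -16*10/10791 = -160/10791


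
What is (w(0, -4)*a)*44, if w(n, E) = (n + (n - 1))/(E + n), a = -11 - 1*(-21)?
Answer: 110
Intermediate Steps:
a = 10 (a = -11 + 21 = 10)
w(n, E) = (-1 + 2*n)/(E + n) (w(n, E) = (n + (-1 + n))/(E + n) = (-1 + 2*n)/(E + n))
(w(0, -4)*a)*44 = (((-1 + 2*0)/(-4 + 0))*10)*44 = (((-1 + 0)/(-4))*10)*44 = (-¼*(-1)*10)*44 = ((¼)*10)*44 = (5/2)*44 = 110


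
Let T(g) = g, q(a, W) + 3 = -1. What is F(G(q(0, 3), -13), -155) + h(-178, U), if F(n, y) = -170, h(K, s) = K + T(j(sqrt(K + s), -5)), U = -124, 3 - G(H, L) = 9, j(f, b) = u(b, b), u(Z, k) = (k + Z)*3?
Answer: -378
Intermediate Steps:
u(Z, k) = 3*Z + 3*k (u(Z, k) = (Z + k)*3 = 3*Z + 3*k)
q(a, W) = -4 (q(a, W) = -3 - 1 = -4)
j(f, b) = 6*b (j(f, b) = 3*b + 3*b = 6*b)
G(H, L) = -6 (G(H, L) = 3 - 1*9 = 3 - 9 = -6)
h(K, s) = -30 + K (h(K, s) = K + 6*(-5) = K - 30 = -30 + K)
F(G(q(0, 3), -13), -155) + h(-178, U) = -170 + (-30 - 178) = -170 - 208 = -378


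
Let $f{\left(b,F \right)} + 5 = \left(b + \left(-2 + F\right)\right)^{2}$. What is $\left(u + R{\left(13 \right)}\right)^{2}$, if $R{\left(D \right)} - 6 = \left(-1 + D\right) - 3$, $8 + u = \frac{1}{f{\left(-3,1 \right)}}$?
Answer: $\frac{6084}{121} \approx 50.281$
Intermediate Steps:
$f{\left(b,F \right)} = -5 + \left(-2 + F + b\right)^{2}$ ($f{\left(b,F \right)} = -5 + \left(b + \left(-2 + F\right)\right)^{2} = -5 + \left(-2 + F + b\right)^{2}$)
$u = - \frac{87}{11}$ ($u = -8 + \frac{1}{-5 + \left(-2 + 1 - 3\right)^{2}} = -8 + \frac{1}{-5 + \left(-4\right)^{2}} = -8 + \frac{1}{-5 + 16} = -8 + \frac{1}{11} = - \frac{87}{11} \approx -7.9091$)
$R{\left(D \right)} = 2 + D$ ($R{\left(D \right)} = 6 + \left(\left(-1 + D\right) - 3\right) = 6 + \left(-4 + D\right) = 2 + D$)
$\left(u + R{\left(13 \right)}\right)^{2} = \left(- \frac{87}{11} + \left(2 + 13\right)\right)^{2} = \left(- \frac{87}{11} + 15\right)^{2} = \left(\frac{78}{11}\right)^{2} = \frac{6084}{121}$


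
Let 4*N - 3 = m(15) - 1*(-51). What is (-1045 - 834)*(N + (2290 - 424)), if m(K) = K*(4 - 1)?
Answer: -14210877/4 ≈ -3.5527e+6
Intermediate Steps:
m(K) = 3*K (m(K) = K*3 = 3*K)
N = 99/4 (N = ¾ + (3*15 - 1*(-51))/4 = ¾ + (45 + 51)/4 = ¾ + (¼)*96 = ¾ + 24 = 99/4 ≈ 24.750)
(-1045 - 834)*(N + (2290 - 424)) = (-1045 - 834)*(99/4 + (2290 - 424)) = -1879*(99/4 + 1866) = -1879*7563/4 = -14210877/4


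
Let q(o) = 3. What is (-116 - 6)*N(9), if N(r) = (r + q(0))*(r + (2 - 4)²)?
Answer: -19032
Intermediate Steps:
N(r) = (3 + r)*(4 + r) (N(r) = (r + 3)*(r + (2 - 4)²) = (3 + r)*(r + (-2)²) = (3 + r)*(r + 4) = (3 + r)*(4 + r))
(-116 - 6)*N(9) = (-116 - 6)*(12 + 9² + 7*9) = -122*(12 + 81 + 63) = -122*156 = -19032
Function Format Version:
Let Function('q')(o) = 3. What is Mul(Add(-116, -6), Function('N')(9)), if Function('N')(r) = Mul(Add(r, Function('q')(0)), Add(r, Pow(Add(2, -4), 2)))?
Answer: -19032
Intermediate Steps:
Function('N')(r) = Mul(Add(3, r), Add(4, r)) (Function('N')(r) = Mul(Add(r, 3), Add(r, Pow(Add(2, -4), 2))) = Mul(Add(3, r), Add(r, Pow(-2, 2))) = Mul(Add(3, r), Add(r, 4)) = Mul(Add(3, r), Add(4, r)))
Mul(Add(-116, -6), Function('N')(9)) = Mul(Add(-116, -6), Add(12, Pow(9, 2), Mul(7, 9))) = Mul(-122, Add(12, 81, 63)) = Mul(-122, 156) = -19032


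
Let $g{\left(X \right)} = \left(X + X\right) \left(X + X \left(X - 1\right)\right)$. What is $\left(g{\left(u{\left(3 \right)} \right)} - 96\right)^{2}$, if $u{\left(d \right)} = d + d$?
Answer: $112896$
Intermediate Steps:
$u{\left(d \right)} = 2 d$
$g{\left(X \right)} = 2 X \left(X + X \left(-1 + X\right)\right)$
$\left(g{\left(u{\left(3 \right)} \right)} - 96\right)^{2} = \left(2 \left(2 \cdot 3\right)^{3} - 96\right)^{2} = \left(2 \cdot 6^{3} - 96\right)^{2} = \left(2 \cdot 216 - 96\right)^{2} = \left(432 - 96\right)^{2} = 336^{2} = 112896$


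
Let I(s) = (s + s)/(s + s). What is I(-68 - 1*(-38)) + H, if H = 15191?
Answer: 15192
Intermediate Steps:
I(s) = 1 (I(s) = (2*s)/((2*s)) = (2*s)*(1/(2*s)) = 1)
I(-68 - 1*(-38)) + H = 1 + 15191 = 15192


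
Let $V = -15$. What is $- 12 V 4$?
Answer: $720$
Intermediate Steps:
$- 12 V 4 = \left(-12\right) \left(-15\right) 4 = 180 \cdot 4 = 720$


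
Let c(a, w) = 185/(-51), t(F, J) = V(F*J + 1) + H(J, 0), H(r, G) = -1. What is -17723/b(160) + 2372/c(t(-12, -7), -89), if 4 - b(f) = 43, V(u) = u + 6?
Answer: -1439153/7215 ≈ -199.47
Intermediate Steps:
V(u) = 6 + u
b(f) = -39 (b(f) = 4 - 1*43 = 4 - 43 = -39)
t(F, J) = 6 + F*J (t(F, J) = (6 + (F*J + 1)) - 1 = (6 + (1 + F*J)) - 1 = (7 + F*J) - 1 = 6 + F*J)
c(a, w) = -185/51 (c(a, w) = 185*(-1/51) = -185/51)
-17723/b(160) + 2372/c(t(-12, -7), -89) = -17723/(-39) + 2372/(-185/51) = -17723*(-1/39) + 2372*(-51/185) = 17723/39 - 120972/185 = -1439153/7215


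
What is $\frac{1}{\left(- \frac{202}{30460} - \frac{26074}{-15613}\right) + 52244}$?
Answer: $\frac{237785990}{12423286791667} \approx 1.914 \cdot 10^{-5}$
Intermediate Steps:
$\frac{1}{\left(- \frac{202}{30460} - \frac{26074}{-15613}\right) + 52244} = \frac{1}{\left(\left(-202\right) \frac{1}{30460} - - \frac{26074}{15613}\right) + 52244} = \frac{1}{\left(- \frac{101}{15230} + \frac{26074}{15613}\right) + 52244} = \frac{1}{\frac{395530107}{237785990} + 52244} = \frac{1}{\frac{12423286791667}{237785990}} = \frac{237785990}{12423286791667}$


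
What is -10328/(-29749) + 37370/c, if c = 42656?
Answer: 776135649/634486672 ≈ 1.2232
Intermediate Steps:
-10328/(-29749) + 37370/c = -10328/(-29749) + 37370/42656 = -10328*(-1/29749) + 37370*(1/42656) = 10328/29749 + 18685/21328 = 776135649/634486672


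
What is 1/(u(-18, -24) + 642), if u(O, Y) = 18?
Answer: 1/660 ≈ 0.0015152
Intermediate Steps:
1/(u(-18, -24) + 642) = 1/(18 + 642) = 1/660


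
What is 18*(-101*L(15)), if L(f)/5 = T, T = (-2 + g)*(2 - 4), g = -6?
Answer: -145440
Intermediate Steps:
T = 16 (T = (-2 - 6)*(2 - 4) = -8*(-2) = 16)
L(f) = 80 (L(f) = 5*16 = 80)
18*(-101*L(15)) = 18*(-101*80) = 18*(-8080) = -145440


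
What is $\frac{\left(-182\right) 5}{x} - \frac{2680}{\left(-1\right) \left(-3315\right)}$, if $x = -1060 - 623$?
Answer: $- \frac{5858}{21879} \approx -0.26775$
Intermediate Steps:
$x = -1683$
$\frac{\left(-182\right) 5}{x} - \frac{2680}{\left(-1\right) \left(-3315\right)} = \frac{\left(-182\right) 5}{-1683} - \frac{2680}{\left(-1\right) \left(-3315\right)} = \left(-910\right) \left(- \frac{1}{1683}\right) - \frac{2680}{3315} = \frac{910}{1683} - \frac{536}{663} = - \frac{5858}{21879}$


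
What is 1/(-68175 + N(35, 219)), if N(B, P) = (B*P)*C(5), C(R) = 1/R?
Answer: -1/66642 ≈ -1.5006e-5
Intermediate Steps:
N(B, P) = B*P/5 (N(B, P) = (B*P)/5 = (B*P)*(1/5) = B*P/5)
1/(-68175 + N(35, 219)) = 1/(-68175 + (1/5)*35*219) = 1/(-68175 + 1533) = 1/(-66642) = -1/66642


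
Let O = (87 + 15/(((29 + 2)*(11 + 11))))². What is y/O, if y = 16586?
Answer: 7714546664/3522303801 ≈ 2.1902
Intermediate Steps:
O = 3522303801/465124 (O = (87 + 15/((31*22)))² = (87 + 15/682)² = (59349/682)² = 3522303801/465124 ≈ 7572.8)
y/O = 16586/(3522303801/465124) = 16586*(465124/3522303801) = 7714546664/3522303801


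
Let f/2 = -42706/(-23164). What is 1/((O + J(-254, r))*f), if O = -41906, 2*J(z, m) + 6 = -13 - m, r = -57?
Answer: -5791/894413111 ≈ -6.4746e-6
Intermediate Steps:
J(z, m) = -19/2 - m/2 (J(z, m) = -3 + (-13 - m)/2 = -3 + (-13/2 - m/2) = -19/2 - m/2)
f = 21353/5791 (f = 2*(-42706/(-23164)) = 2*(-42706*(-1/23164)) = 2*(21353/11582) = 21353/5791 ≈ 3.6873)
1/((O + J(-254, r))*f) = 1/((-41906 + (-19/2 - ½*(-57)))*(21353/5791)) = (5791/21353)/(-41906 + (-19/2 + 57/2)) = (5791/21353)/(-41906 + 19) = (5791/21353)/(-41887) = -1/41887*5791/21353 = -5791/894413111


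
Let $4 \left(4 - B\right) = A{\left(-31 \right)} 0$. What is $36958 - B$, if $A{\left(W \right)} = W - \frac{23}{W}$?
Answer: $36954$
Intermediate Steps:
$B = 4$ ($B = 4 - \frac{\left(-31 - \frac{23}{-31}\right) 0}{4} = 4 - \frac{\left(-31 - - \frac{23}{31}\right) 0}{4} = 4 - \frac{\left(-31 + \frac{23}{31}\right) 0}{4} = 4 - \frac{\left(- \frac{938}{31}\right) 0}{4} = 4 - 0 = 4 + 0 = 4$)
$36958 - B = 36958 - 4 = 36954$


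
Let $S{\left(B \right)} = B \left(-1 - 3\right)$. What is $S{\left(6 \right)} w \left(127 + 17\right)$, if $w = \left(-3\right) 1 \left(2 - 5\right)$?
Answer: $-31104$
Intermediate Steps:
$w = 9$ ($w = - 3 \left(2 - 5\right) = \left(-3\right) \left(-3\right) = 9$)
$S{\left(B \right)} = - 4 B$ ($S{\left(B \right)} = B \left(-4\right) = - 4 B$)
$S{\left(6 \right)} w \left(127 + 17\right) = \left(-4\right) 6 \cdot 9 \left(127 + 17\right) = \left(-24\right) 9 \cdot 144 = \left(-216\right) 144 = -31104$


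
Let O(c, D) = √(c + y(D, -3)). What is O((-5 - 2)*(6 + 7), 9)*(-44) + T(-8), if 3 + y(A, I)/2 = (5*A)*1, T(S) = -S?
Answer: 8 - 44*I*√7 ≈ 8.0 - 116.41*I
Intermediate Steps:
y(A, I) = -6 + 10*A (y(A, I) = -6 + 2*((5*A)*1) = -6 + 2*(5*A) = -6 + 10*A)
O(c, D) = √(-6 + c + 10*D) (O(c, D) = √(c + (-6 + 10*D)) = √(-6 + c + 10*D))
O((-5 - 2)*(6 + 7), 9)*(-44) + T(-8) = √(-6 + (-5 - 2)*(6 + 7) + 10*9)*(-44) - 1*(-8) = √(-6 - 7*13 + 90)*(-44) + 8 = √(-6 - 91 + 90)*(-44) + 8 = √(-7)*(-44) + 8 = (I*√7)*(-44) + 8 = -44*I*√7 + 8 = 8 - 44*I*√7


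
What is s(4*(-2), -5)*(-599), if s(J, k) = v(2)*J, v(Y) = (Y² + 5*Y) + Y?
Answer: 76672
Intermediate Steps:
v(Y) = Y² + 6*Y
s(J, k) = 16*J (s(J, k) = (2*(6 + 2))*J = (2*8)*J = 16*J)
s(4*(-2), -5)*(-599) = (16*(4*(-2)))*(-599) = (16*(-8))*(-599) = -128*(-599) = 76672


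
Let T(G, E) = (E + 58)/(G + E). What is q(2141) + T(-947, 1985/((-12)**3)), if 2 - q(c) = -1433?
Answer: 2351007196/1638401 ≈ 1434.9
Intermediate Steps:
q(c) = 1435 (q(c) = 2 - 1*(-1433) = 2 + 1433 = 1435)
T(G, E) = (58 + E)/(E + G)
q(2141) + T(-947, 1985/((-12)**3)) = 1435 + (58 + 1985/((-12)**3))/(1985/((-12)**3) - 947) = 1435 + (58 + 1985/(-1728))/(1985/(-1728) - 947) = 1435 + (58 + 1985*(-1/1728))/(1985*(-1/1728) - 947) = 1435 + (58 - 1985/1728)/(-1985/1728 - 947) = 1435 + (98239/1728)/(-1638401/1728) = 1435 - 1728/1638401*98239/1728 = 1435 - 98239/1638401 = 2351007196/1638401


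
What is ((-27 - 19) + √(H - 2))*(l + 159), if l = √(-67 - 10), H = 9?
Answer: -(46 - √7)*(159 + I*√77) ≈ -6893.3 - 380.43*I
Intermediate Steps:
l = I*√77 (l = √(-77) = I*√77 ≈ 8.775*I)
((-27 - 19) + √(H - 2))*(l + 159) = ((-27 - 19) + √(9 - 2))*(I*√77 + 159) = (-46 + √7)*(159 + I*√77)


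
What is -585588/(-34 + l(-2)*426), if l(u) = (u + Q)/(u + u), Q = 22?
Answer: 146397/541 ≈ 270.60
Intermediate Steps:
l(u) = (22 + u)/(2*u) (l(u) = (u + 22)/(u + u) = (22 + u)/((2*u)) = (22 + u)*(1/(2*u)) = (22 + u)/(2*u))
-585588/(-34 + l(-2)*426) = -585588/(-34 + ((½)*(22 - 2)/(-2))*426) = -585588/(-34 + ((½)*(-½)*20)*426) = -585588/(-34 - 5*426) = -585588/(-34 - 2130) = -585588/(-2164) = -585588*(-1/2164) = 146397/541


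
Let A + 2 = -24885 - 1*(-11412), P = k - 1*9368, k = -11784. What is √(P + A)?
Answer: I*√34627 ≈ 186.08*I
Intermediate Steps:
P = -21152 (P = -11784 - 1*9368 = -11784 - 9368 = -21152)
A = -13475 (A = -2 + (-24885 - 1*(-11412)) = -2 + (-24885 + 11412) = -2 - 13473 = -13475)
√(P + A) = √(-21152 - 13475) = √(-34627) = I*√34627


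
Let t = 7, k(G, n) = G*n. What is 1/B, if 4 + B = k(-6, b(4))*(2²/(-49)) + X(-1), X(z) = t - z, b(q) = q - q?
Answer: ¼ ≈ 0.25000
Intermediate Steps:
b(q) = 0
X(z) = 7 - z
B = 4 (B = -4 + ((-6*0)*(2²/(-49)) + (7 - 1*(-1))) = -4 + (0*(4*(-1/49)) + (7 + 1)) = -4 + (0*(-4/49) + 8) = -4 + (0 + 8) = -4 + 8 = 4)
1/B = 1/4 = ¼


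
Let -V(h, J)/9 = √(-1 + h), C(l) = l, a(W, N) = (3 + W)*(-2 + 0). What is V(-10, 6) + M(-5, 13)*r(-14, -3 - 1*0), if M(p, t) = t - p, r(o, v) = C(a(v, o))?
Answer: -9*I*√11 ≈ -29.85*I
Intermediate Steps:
a(W, N) = -6 - 2*W (a(W, N) = (3 + W)*(-2) = -6 - 2*W)
r(o, v) = -6 - 2*v
V(h, J) = -9*√(-1 + h)
V(-10, 6) + M(-5, 13)*r(-14, -3 - 1*0) = -9*√(-1 - 10) + (13 - 1*(-5))*(-6 - 2*(-3 - 1*0)) = -9*I*√11 + (13 + 5)*(-6 - 2*(-3 + 0)) = -9*I*√11 + 18*(-6 - 2*(-3)) = -9*I*√11 + 18*(-6 + 6) = -9*I*√11 + 18*0 = -9*I*√11 + 0 = -9*I*√11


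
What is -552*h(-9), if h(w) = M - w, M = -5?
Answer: -2208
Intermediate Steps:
h(w) = -5 - w
-552*h(-9) = -552*(-5 - 1*(-9)) = -552*(-5 + 9) = -552*4 = -2208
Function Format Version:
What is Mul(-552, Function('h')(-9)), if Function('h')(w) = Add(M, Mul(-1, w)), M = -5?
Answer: -2208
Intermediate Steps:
Function('h')(w) = Add(-5, Mul(-1, w))
Mul(-552, Function('h')(-9)) = Mul(-552, Add(-5, Mul(-1, -9))) = Mul(-552, Add(-5, 9)) = Mul(-552, 4) = -2208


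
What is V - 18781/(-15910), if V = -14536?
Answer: -231248979/15910 ≈ -14535.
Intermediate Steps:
V - 18781/(-15910) = -14536 - 18781/(-15910) = -14536 - 18781*(-1)/15910 = -14536 - 1*(-18781/15910) = -14536 + 18781/15910 = -231248979/15910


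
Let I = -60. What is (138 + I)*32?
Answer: 2496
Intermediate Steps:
(138 + I)*32 = (138 - 60)*32 = 78*32 = 2496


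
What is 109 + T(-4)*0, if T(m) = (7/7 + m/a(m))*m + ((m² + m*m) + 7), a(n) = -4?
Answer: 109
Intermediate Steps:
T(m) = 7 + 2*m² + m*(1 - m/4) (T(m) = (7/7 + m/(-4))*m + ((m² + m*m) + 7) = (7*(⅐) + m*(-¼))*m + ((m² + m²) + 7) = (1 - m/4)*m + (2*m² + 7) = m*(1 - m/4) + (7 + 2*m²) = 7 + 2*m² + m*(1 - m/4))
109 + T(-4)*0 = 109 + (7 - 4 + (7/4)*(-4)²)*0 = 109 + (7 - 4 + (7/4)*16)*0 = 109 + (7 - 4 + 28)*0 = 109 + 31*0 = 109 + 0 = 109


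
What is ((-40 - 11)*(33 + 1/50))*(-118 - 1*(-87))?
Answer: 2610231/50 ≈ 52205.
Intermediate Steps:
((-40 - 11)*(33 + 1/50))*(-118 - 1*(-87)) = (-51*(33 + 1/50))*(-118 + 87) = -51*1651/50*(-31) = -84201/50*(-31) = 2610231/50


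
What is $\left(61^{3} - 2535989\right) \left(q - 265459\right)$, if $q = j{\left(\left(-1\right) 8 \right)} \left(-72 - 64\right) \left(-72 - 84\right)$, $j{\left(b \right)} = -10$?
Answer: $1102826091952$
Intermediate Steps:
$q = -212160$ ($q = - 10 \left(-72 - 64\right) \left(-72 - 84\right) = \left(-10\right) \left(-136\right) \left(-156\right) = 1360 \left(-156\right) = -212160$)
$\left(61^{3} - 2535989\right) \left(q - 265459\right) = \left(61^{3} - 2535989\right) \left(-212160 - 265459\right) = \left(226981 - 2535989\right) \left(-477619\right) = \left(-2309008\right) \left(-477619\right) = 1102826091952$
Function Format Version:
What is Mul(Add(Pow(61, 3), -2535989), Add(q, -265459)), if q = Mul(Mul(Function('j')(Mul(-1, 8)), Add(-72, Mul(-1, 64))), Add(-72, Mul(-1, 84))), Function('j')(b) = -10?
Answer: 1102826091952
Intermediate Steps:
q = -212160 (q = Mul(Mul(-10, Add(-72, Mul(-1, 64))), Add(-72, Mul(-1, 84))) = Mul(Mul(-10, Add(-72, -64)), Add(-72, -84)) = Mul(Mul(-10, -136), -156) = Mul(1360, -156) = -212160)
Mul(Add(Pow(61, 3), -2535989), Add(q, -265459)) = Mul(Add(Pow(61, 3), -2535989), Add(-212160, -265459)) = Mul(Add(226981, -2535989), -477619) = Mul(-2309008, -477619) = 1102826091952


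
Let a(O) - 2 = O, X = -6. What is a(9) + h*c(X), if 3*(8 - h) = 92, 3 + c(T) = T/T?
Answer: 169/3 ≈ 56.333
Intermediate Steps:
c(T) = -2 (c(T) = -3 + T/T = -3 + 1 = -2)
a(O) = 2 + O
h = -68/3 (h = 8 - ⅓*92 = 8 - 92/3 = -68/3 ≈ -22.667)
a(9) + h*c(X) = (2 + 9) - 68/3*(-2) = 11 + 136/3 = 169/3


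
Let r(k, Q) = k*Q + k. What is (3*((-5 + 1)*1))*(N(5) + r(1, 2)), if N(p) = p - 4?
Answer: -48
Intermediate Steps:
r(k, Q) = k + Q*k (r(k, Q) = Q*k + k = k + Q*k)
N(p) = -4 + p
(3*((-5 + 1)*1))*(N(5) + r(1, 2)) = (3*((-5 + 1)*1))*((-4 + 5) + 1*(1 + 2)) = (3*(-4*1))*(1 + 1*3) = (3*(-4))*(1 + 3) = -12*4 = -48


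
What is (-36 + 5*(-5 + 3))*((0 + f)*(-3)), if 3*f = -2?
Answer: -92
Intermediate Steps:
f = -⅔ (f = (⅓)*(-2) = -⅔ ≈ -0.66667)
(-36 + 5*(-5 + 3))*((0 + f)*(-3)) = (-36 + 5*(-5 + 3))*((0 - ⅔)*(-3)) = (-36 + 5*(-2))*(-⅔*(-3)) = (-36 - 10)*2 = -46*2 = -92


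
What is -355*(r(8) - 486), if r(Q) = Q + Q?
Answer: 166850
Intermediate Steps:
r(Q) = 2*Q
-355*(r(8) - 486) = -355*(2*8 - 486) = -355*(16 - 486) = -355*(-470) = 166850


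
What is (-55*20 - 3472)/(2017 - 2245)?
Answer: 381/19 ≈ 20.053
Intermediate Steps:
(-55*20 - 3472)/(2017 - 2245) = (-1100 - 3472)/(-228) = -4572*(-1/228) = 381/19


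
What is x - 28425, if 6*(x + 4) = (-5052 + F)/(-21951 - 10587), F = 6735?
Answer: -3297765/116 ≈ -28429.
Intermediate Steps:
x = -465/116 (x = -4 + ((-5052 + 6735)/(-21951 - 10587))/6 = -4 + (1683/(-32538))/6 = -4 + (1683*(-1/32538))/6 = -4 + (⅙)*(-3/58) = -4 - 1/116 = -465/116 ≈ -4.0086)
x - 28425 = -465/116 - 28425 = -3297765/116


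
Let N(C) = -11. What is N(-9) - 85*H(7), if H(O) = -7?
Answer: 584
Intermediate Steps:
N(-9) - 85*H(7) = -11 - 85*(-7) = -11 + 595 = 584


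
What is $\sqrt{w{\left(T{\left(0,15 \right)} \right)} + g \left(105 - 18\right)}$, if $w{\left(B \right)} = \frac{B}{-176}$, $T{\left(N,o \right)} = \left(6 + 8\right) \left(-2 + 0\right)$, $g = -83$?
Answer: $\frac{i \sqrt{3494887}}{22} \approx 84.976 i$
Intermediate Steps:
$T{\left(N,o \right)} = -28$ ($T{\left(N,o \right)} = 14 \left(-2\right) = -28$)
$w{\left(B \right)} = - \frac{B}{176}$ ($w{\left(B \right)} = B \left(- \frac{1}{176}\right) = - \frac{B}{176}$)
$\sqrt{w{\left(T{\left(0,15 \right)} \right)} + g \left(105 - 18\right)} = \sqrt{\left(- \frac{1}{176}\right) \left(-28\right) - 83 \left(105 - 18\right)} = \sqrt{\frac{7}{44} - 7221} = \sqrt{- \frac{317717}{44}} = \frac{i \sqrt{3494887}}{22}$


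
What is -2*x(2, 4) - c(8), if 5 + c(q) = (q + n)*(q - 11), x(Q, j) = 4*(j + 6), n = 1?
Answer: -48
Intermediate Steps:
x(Q, j) = 24 + 4*j (x(Q, j) = 4*(6 + j) = 24 + 4*j)
c(q) = -5 + (1 + q)*(-11 + q) (c(q) = -5 + (q + 1)*(q - 11) = -5 + (1 + q)*(-11 + q))
-2*x(2, 4) - c(8) = -2*(24 + 4*4) - (-16 + 8² - 10*8) = -2*(24 + 16) - (-16 + 64 - 80) = -2*40 - 1*(-32) = -80 + 32 = -48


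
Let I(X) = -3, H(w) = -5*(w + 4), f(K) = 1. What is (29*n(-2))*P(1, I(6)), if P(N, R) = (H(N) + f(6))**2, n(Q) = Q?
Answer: -33408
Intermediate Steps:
H(w) = -20 - 5*w (H(w) = -5*(4 + w) = -20 - 5*w)
P(N, R) = (-19 - 5*N)**2 (P(N, R) = ((-20 - 5*N) + 1)**2 = (-19 - 5*N)**2)
(29*n(-2))*P(1, I(6)) = (29*(-2))*(19 + 5*1)**2 = -58*(19 + 5)**2 = -58*24**2 = -58*576 = -33408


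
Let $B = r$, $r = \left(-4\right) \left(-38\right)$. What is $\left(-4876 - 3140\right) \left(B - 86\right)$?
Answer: $-529056$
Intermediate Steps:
$r = 152$
$B = 152$
$\left(-4876 - 3140\right) \left(B - 86\right) = \left(-4876 - 3140\right) \left(152 - 86\right) = \left(-8016\right) 66 = -529056$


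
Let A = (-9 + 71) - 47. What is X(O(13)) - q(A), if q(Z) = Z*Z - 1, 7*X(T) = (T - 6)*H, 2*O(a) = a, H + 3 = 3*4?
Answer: -3127/14 ≈ -223.36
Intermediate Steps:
H = 9 (H = -3 + 3*4 = -3 + 12 = 9)
O(a) = a/2
A = 15 (A = 62 - 47 = 15)
X(T) = -54/7 + 9*T/7 (X(T) = ((T - 6)*9)/7 = ((-6 + T)*9)/7 = (-54 + 9*T)/7 = -54/7 + 9*T/7)
q(Z) = -1 + Z² (q(Z) = Z² - 1 = -1 + Z²)
X(O(13)) - q(A) = (-54/7 + 9*((½)*13)/7) - (-1 + 15²) = (-54/7 + (9/7)*(13/2)) - (-1 + 225) = (-54/7 + 117/14) - 1*224 = 9/14 - 224 = -3127/14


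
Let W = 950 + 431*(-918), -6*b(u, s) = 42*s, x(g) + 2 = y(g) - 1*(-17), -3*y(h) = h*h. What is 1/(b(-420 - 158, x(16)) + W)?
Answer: -3/1182647 ≈ -2.5367e-6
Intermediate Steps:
y(h) = -h**2/3 (y(h) = -h*h/3 = -h**2/3)
x(g) = 15 - g**2/3 (x(g) = -2 + (-g**2/3 - 1*(-17)) = -2 + (-g**2/3 + 17) = -2 + (17 - g**2/3) = 15 - g**2/3)
b(u, s) = -7*s
W = -394708 (W = 950 - 395658 = -394708)
1/(b(-420 - 158, x(16)) + W) = 1/(-7*(15 - 1/3*16**2) - 394708) = 1/(-7*(15 - 1/3*256) - 394708) = 1/(-7*(15 - 256/3) - 394708) = 1/(-7*(-211/3) - 394708) = 1/(1477/3 - 394708) = 1/(-1182647/3) = -3/1182647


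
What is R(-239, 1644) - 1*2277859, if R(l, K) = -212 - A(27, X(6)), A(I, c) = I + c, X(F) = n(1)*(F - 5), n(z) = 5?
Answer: -2278103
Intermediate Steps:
X(F) = -25 + 5*F (X(F) = 5*(F - 5) = 5*(-5 + F) = -25 + 5*F)
R(l, K) = -244 (R(l, K) = -212 - (27 + (-25 + 5*6)) = -212 - (27 + (-25 + 30)) = -212 - (27 + 5) = -212 - 1*32 = -212 - 32 = -244)
R(-239, 1644) - 1*2277859 = -244 - 1*2277859 = -244 - 2277859 = -2278103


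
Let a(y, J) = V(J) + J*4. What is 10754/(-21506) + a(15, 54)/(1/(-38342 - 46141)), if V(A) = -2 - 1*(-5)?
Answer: -198949613458/10753 ≈ -1.8502e+7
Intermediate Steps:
V(A) = 3 (V(A) = -2 + 5 = 3)
a(y, J) = 3 + 4*J (a(y, J) = 3 + J*4 = 3 + 4*J)
10754/(-21506) + a(15, 54)/(1/(-38342 - 46141)) = 10754/(-21506) + (3 + 4*54)/(1/(-38342 - 46141)) = 10754*(-1/21506) + (3 + 216)/(1/(-84483)) = -5377/10753 + 219/(-1/84483) = -5377/10753 + 219*(-84483) = -5377/10753 - 18501777 = -198949613458/10753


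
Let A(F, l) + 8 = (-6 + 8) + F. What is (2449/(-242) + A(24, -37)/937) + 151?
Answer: 31949497/226754 ≈ 140.90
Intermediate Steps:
A(F, l) = -6 + F (A(F, l) = -8 + ((-6 + 8) + F) = -8 + (2 + F) = -6 + F)
(2449/(-242) + A(24, -37)/937) + 151 = (2449/(-242) + (-6 + 24)/937) + 151 = (2449*(-1/242) + 18*(1/937)) + 151 = (-2449/242 + 18/937) + 151 = -2290357/226754 + 151 = 31949497/226754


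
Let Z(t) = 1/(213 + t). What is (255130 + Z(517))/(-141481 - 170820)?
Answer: -186244901/227979730 ≈ -0.81694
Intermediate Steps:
(255130 + Z(517))/(-141481 - 170820) = (255130 + 1/(213 + 517))/(-141481 - 170820) = (255130 + 1/730)/(-312301) = (255130 + 1/730)*(-1/312301) = (186244901/730)*(-1/312301) = -186244901/227979730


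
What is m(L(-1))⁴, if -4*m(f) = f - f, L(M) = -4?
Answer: 0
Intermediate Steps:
m(f) = 0 (m(f) = -(f - f)/4 = -¼*0 = 0)
m(L(-1))⁴ = 0⁴ = 0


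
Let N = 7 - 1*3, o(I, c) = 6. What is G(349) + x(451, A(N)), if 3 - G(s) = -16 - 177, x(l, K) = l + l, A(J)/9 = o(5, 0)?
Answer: 1098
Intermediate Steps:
N = 4 (N = 7 - 3 = 4)
A(J) = 54 (A(J) = 9*6 = 54)
x(l, K) = 2*l
G(s) = 196 (G(s) = 3 - (-16 - 177) = 3 - 1*(-193) = 3 + 193 = 196)
G(349) + x(451, A(N)) = 196 + 2*451 = 196 + 902 = 1098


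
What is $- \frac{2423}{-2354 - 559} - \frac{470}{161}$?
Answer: $- \frac{979007}{468993} \approx -2.0875$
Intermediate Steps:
$- \frac{2423}{-2354 - 559} - \frac{470}{161} = - \frac{2423}{-2913} - \frac{470}{161} = \left(-2423\right) \left(- \frac{1}{2913}\right) - \frac{470}{161} = \frac{2423}{2913} - \frac{470}{161} = - \frac{979007}{468993}$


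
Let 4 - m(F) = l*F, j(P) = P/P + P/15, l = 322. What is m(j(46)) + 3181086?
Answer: 47696708/15 ≈ 3.1798e+6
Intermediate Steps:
j(P) = 1 + P/15 (j(P) = 1 + P*(1/15) = 1 + P/15)
m(F) = 4 - 322*F
m(j(46)) + 3181086 = (4 - 322*(1 + (1/15)*46)) + 3181086 = (4 - 322*(1 + 46/15)) + 3181086 = (4 - 322*61/15) + 3181086 = (4 - 19642/15) + 3181086 = -19582/15 + 3181086 = 47696708/15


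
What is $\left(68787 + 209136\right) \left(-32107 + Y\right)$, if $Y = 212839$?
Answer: $50229579636$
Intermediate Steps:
$\left(68787 + 209136\right) \left(-32107 + Y\right) = \left(68787 + 209136\right) \left(-32107 + 212839\right) = 277923 \cdot 180732 = 50229579636$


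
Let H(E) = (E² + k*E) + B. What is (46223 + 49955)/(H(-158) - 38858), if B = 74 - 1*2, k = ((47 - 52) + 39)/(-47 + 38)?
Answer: -432801/59513 ≈ -7.2724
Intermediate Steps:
k = -34/9 (k = (-5 + 39)/(-9) = 34*(-⅑) = -34/9 ≈ -3.7778)
B = 72 (B = 74 - 2 = 72)
H(E) = 72 + E² - 34*E/9 (H(E) = (E² - 34*E/9) + 72 = 72 + E² - 34*E/9)
(46223 + 49955)/(H(-158) - 38858) = (46223 + 49955)/((72 + (-158)² - 34/9*(-158)) - 38858) = 96178/((72 + 24964 + 5372/9) - 38858) = 96178/(230696/9 - 38858) = 96178/(-119026/9) = 96178*(-9/119026) = -432801/59513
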